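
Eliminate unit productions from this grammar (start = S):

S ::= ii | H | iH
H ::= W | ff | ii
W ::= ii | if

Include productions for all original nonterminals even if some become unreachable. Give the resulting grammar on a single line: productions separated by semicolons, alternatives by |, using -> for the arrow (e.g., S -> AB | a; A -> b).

Unit productions: H->W, S->H.
Unit pairs (A ⇒* B via units): (H,W), (S,H), (S,W).
S: inherits non-unit rules of {H, S, W} → ff | iH | if | ii.
H: inherits non-unit rules of {H, W} → ff | if | ii.
W: inherits non-unit rules of {W} → if | ii.

S -> ff | iH | if | ii; H -> ff | if | ii; W -> if | ii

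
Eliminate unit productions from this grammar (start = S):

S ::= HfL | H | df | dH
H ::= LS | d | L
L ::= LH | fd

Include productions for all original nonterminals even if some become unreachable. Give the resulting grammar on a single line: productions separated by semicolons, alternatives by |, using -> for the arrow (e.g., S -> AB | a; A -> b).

Unit productions: H->L, S->H.
Unit pairs (A ⇒* B via units): (H,L), (S,H), (S,L).
S: inherits non-unit rules of {H, L, S} → HfL | LH | LS | d | dH | df | fd.
H: inherits non-unit rules of {H, L} → LH | LS | d | fd.
L: inherits non-unit rules of {L} → LH | fd.

S -> d | LH | LS | dH | df | fd | HfL; H -> d | LH | LS | fd; L -> LH | fd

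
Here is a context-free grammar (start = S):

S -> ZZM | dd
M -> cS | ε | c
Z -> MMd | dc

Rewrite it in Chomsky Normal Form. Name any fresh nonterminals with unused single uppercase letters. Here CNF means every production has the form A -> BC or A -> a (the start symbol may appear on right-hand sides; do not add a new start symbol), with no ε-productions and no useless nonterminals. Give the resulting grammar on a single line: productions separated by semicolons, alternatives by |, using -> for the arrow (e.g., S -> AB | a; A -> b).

Nullable: {M}; after ε-elimination: S -> ZZ | dd | ZZM; M -> c | cS; Z -> d | Md | dc | MMd.
No unit productions to eliminate.
TERM: introduce A -> c, B -> d and substitute in every rule of length ≥2.
BIN: S -> ZZM becomes S -> ZC, C -> ZM; Z -> MMB becomes Z -> MD, D -> MB.

S -> BB | ZC | ZZ; A -> c; B -> d; C -> ZM; D -> MB; M -> c | AS; Z -> d | BA | MB | MD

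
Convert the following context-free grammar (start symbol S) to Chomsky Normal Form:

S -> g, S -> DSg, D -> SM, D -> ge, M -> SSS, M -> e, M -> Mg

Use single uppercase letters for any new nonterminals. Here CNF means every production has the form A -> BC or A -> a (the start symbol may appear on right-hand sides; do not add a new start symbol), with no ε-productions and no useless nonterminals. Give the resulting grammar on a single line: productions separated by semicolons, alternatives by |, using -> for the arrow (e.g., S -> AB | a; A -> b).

No ε-productions.
No unit productions to eliminate.
TERM: introduce B -> e, A -> g and substitute in every rule of length ≥2.
BIN: M -> SSS becomes M -> SC, C -> SS; S -> DSA becomes S -> DE, E -> SA.

S -> g | DE; A -> g; B -> e; C -> SS; D -> AB | SM; E -> SA; M -> e | MA | SC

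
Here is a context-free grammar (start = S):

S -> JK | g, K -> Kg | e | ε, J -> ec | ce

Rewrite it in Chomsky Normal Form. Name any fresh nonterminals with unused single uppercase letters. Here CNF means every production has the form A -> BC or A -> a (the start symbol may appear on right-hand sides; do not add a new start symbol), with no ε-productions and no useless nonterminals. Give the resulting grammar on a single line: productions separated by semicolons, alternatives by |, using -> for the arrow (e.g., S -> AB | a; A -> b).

S -> g | AB | BA | JK; A -> c; B -> e; C -> g; J -> AB | BA; K -> e | g | KC

Nullable: {K}; after ε-elimination: S -> J | g | JK; J -> ce | ec; K -> e | g | Kg.
After unit-elimination: S -> g | JK | ce | ec; J -> ce | ec; K -> e | g | Kg.
TERM: introduce A -> c, B -> e, C -> g and substitute in every rule of length ≥2.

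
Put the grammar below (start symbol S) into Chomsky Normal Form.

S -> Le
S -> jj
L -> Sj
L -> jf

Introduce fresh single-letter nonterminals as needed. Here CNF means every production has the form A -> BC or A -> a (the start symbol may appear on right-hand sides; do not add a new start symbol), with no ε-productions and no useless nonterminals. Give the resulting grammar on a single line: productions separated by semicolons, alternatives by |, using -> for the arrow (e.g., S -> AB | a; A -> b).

No ε-productions.
No unit productions to eliminate.
TERM: introduce C -> e, B -> f, A -> j and substitute in every rule of length ≥2.

S -> AA | LC; A -> j; B -> f; C -> e; L -> AB | SA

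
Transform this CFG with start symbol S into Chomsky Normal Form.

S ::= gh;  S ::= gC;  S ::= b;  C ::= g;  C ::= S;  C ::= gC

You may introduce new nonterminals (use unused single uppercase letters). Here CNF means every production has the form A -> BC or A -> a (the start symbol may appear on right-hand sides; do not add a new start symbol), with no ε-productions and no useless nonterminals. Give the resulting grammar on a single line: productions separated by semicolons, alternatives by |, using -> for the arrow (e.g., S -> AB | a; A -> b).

S -> b | AB | AC; A -> g; B -> h; C -> b | g | AB | AC

No ε-productions.
After unit-elimination: S -> b | gC | gh; C -> b | g | gC | gh.
TERM: introduce A -> g, B -> h and substitute in every rule of length ≥2.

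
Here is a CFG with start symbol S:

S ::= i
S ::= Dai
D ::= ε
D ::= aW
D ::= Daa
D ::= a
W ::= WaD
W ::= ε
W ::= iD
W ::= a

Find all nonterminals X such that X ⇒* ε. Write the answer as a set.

Directly nullable (have an ε-rule): {D, W}.
Not nullable: S — each has a terminal in every rule's right-hand side or depends on a non-nullable symbol.

{D, W}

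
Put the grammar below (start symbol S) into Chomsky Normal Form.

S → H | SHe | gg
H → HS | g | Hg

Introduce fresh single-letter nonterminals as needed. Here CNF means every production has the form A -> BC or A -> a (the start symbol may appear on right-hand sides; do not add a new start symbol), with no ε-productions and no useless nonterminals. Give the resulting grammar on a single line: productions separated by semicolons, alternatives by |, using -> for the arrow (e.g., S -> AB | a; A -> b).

S -> g | AA | HA | HS | SC; A -> g; B -> e; C -> HB; H -> g | HA | HS

No ε-productions.
After unit-elimination: S -> g | HS | Hg | gg | SHe; H -> g | HS | Hg.
TERM: introduce B -> e, A -> g and substitute in every rule of length ≥2.
BIN: S -> SHB becomes S -> SC, C -> HB.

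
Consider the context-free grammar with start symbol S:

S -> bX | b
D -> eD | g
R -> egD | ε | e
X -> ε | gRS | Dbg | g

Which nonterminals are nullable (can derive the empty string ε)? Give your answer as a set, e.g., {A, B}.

{R, X}

Directly nullable (have an ε-rule): {R, X}.
Not nullable: D, S — each has a terminal in every rule's right-hand side or depends on a non-nullable symbol.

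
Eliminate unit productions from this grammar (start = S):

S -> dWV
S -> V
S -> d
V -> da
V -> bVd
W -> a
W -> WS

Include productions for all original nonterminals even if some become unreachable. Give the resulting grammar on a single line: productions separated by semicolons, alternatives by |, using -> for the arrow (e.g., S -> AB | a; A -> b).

S -> d | da | bVd | dWV; V -> da | bVd; W -> a | WS

Unit productions: S->V.
Unit pairs (A ⇒* B via units): (S,V).
S: inherits non-unit rules of {S, V} → bVd | d | dWV | da.
V: inherits non-unit rules of {V} → bVd | da.
W: inherits non-unit rules of {W} → WS | a.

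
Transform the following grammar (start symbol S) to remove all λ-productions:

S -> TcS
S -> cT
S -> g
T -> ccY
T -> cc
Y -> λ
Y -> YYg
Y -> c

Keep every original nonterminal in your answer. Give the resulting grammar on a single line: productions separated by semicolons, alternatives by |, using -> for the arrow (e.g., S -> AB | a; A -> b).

S -> g | cT | TcS; T -> cc | ccY; Y -> c | g | Yg | YYg

Nullable set: {Y}.
T -> ccY: Y nullable, giving cc | ccY.
Drop Y -> λ.
Y -> YYg: Y, Y nullable, giving YYg | Yg | g.
Unchanged (no nullable symbols): S -> TcS; S -> cT; S -> g; T -> cc; Y -> c.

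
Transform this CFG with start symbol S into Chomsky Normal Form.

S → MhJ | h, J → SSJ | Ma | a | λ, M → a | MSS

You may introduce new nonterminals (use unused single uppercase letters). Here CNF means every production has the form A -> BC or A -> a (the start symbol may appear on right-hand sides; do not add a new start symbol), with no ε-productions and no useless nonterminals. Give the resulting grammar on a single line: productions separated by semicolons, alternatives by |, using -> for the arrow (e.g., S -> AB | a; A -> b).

Nullable: {J}; after ε-elimination: S -> h | Mh | MhJ; J -> a | Ma | SS | SSJ; M -> a | MSS.
No unit productions to eliminate.
TERM: introduce A -> a, B -> h and substitute in every rule of length ≥2.
BIN: J -> SSJ becomes J -> SC, C -> SJ; M -> MSS becomes M -> MD, D -> SS; S -> MBJ becomes S -> ME, E -> BJ.

S -> h | MB | ME; A -> a; B -> h; C -> SJ; D -> SS; E -> BJ; J -> a | MA | SC | SS; M -> a | MD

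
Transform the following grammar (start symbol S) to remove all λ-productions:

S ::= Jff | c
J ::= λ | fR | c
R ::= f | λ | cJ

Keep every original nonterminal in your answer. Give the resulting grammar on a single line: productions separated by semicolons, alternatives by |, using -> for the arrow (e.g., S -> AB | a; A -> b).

S -> c | ff | Jff; J -> c | f | fR; R -> c | f | cJ

Nullable set: {J, R}.
S -> Jff: J nullable, giving Jff | ff.
Drop J -> λ.
J -> fR: R nullable, giving f | fR.
Drop R -> λ.
R -> cJ: J nullable, giving c | cJ.
Unchanged (no nullable symbols): S -> c; J -> c; R -> f.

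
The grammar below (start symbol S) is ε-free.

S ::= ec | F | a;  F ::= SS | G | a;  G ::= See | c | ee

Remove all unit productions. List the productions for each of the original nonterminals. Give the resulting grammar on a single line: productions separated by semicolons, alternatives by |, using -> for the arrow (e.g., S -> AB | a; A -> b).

Unit productions: F->G, S->F.
Unit pairs (A ⇒* B via units): (F,G), (S,F), (S,G).
S: inherits non-unit rules of {F, G, S} → SS | See | a | c | ec | ee.
F: inherits non-unit rules of {F, G} → SS | See | a | c | ee.
G: inherits non-unit rules of {G} → See | c | ee.

S -> a | c | SS | ec | ee | See; F -> a | c | SS | ee | See; G -> c | ee | See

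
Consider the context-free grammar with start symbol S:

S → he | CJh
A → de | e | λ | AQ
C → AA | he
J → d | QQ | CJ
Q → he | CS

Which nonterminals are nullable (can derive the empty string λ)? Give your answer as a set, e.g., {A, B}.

{A, C}

Directly nullable (have an ε-rule): {A}.
C is nullable via C -> AA (every symbol on the right is already known nullable).
Not nullable: J, Q, S — each has a terminal in every rule's right-hand side or depends on a non-nullable symbol.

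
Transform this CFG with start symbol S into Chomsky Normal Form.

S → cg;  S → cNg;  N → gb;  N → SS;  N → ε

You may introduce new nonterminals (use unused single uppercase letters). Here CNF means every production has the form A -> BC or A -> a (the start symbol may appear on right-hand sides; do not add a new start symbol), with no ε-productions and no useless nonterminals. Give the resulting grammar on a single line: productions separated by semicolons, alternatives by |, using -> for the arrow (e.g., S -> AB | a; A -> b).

S -> CA | CD; A -> g; B -> b; C -> c; D -> NA; N -> AB | SS

Nullable: {N}; after ε-elimination: S -> cg | cNg; N -> SS | gb.
No unit productions to eliminate.
TERM: introduce B -> b, C -> c, A -> g and substitute in every rule of length ≥2.
BIN: S -> CNA becomes S -> CD, D -> NA.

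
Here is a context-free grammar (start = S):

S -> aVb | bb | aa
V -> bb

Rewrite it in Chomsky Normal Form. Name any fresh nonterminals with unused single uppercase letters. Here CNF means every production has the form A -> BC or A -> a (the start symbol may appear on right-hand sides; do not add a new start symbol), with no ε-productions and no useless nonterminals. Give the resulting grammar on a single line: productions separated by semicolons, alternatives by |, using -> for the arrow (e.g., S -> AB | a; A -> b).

No ε-productions.
No unit productions to eliminate.
TERM: introduce A -> a, B -> b and substitute in every rule of length ≥2.
BIN: S -> AVB becomes S -> AC, C -> VB.

S -> AA | AC | BB; A -> a; B -> b; C -> VB; V -> BB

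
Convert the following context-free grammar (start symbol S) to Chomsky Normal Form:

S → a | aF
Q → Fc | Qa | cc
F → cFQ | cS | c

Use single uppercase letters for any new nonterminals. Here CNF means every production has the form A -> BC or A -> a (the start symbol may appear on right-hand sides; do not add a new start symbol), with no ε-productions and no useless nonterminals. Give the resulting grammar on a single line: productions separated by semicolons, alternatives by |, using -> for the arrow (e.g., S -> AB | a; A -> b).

S -> a | BF; A -> c; B -> a; C -> FQ; F -> c | AC | AS; Q -> AA | FA | QB

No ε-productions.
No unit productions to eliminate.
TERM: introduce B -> a, A -> c and substitute in every rule of length ≥2.
BIN: F -> AFQ becomes F -> AC, C -> FQ.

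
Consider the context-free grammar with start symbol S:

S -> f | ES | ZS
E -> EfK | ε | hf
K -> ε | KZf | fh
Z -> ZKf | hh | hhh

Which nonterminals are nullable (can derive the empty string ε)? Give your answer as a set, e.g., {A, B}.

{E, K}

Directly nullable (have an ε-rule): {E, K}.
Not nullable: S, Z — each has a terminal in every rule's right-hand side or depends on a non-nullable symbol.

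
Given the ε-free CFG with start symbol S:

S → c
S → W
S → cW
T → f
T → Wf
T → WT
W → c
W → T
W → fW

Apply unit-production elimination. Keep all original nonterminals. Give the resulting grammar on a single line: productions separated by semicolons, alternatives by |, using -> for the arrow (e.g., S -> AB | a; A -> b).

S -> c | f | WT | Wf | cW | fW; T -> f | WT | Wf; W -> c | f | WT | Wf | fW

Unit productions: S->W, W->T.
Unit pairs (A ⇒* B via units): (S,T), (S,W), (W,T).
S: inherits non-unit rules of {S, T, W} → WT | Wf | c | cW | f | fW.
T: inherits non-unit rules of {T} → WT | Wf | f.
W: inherits non-unit rules of {T, W} → WT | Wf | c | f | fW.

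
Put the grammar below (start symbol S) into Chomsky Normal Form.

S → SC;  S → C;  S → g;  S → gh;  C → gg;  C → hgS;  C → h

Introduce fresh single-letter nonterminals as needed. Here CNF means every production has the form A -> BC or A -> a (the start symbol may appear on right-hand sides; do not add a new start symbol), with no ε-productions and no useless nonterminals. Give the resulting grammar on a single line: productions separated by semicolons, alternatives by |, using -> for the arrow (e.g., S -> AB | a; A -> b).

S -> g | h | AA | AB | BE | SC; A -> g; B -> h; C -> h | AA | BD; D -> AS; E -> AS

No ε-productions.
After unit-elimination: S -> g | h | SC | gg | gh | hgS; C -> h | gg | hgS.
TERM: introduce A -> g, B -> h and substitute in every rule of length ≥2.
BIN: C -> BAS becomes C -> BD, D -> AS; S -> BAS becomes S -> BE, E -> AS.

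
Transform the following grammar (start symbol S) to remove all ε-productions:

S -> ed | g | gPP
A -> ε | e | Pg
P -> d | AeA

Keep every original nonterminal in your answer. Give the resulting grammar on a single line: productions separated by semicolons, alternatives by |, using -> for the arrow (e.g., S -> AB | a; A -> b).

Nullable set: {A}.
Drop A -> ε.
P -> AeA: A, A nullable, giving Ae | AeA | e | eA.
Unchanged (no nullable symbols): S -> ed; S -> g; S -> gPP; A -> Pg; A -> e; P -> d.

S -> g | ed | gPP; A -> e | Pg; P -> d | e | Ae | eA | AeA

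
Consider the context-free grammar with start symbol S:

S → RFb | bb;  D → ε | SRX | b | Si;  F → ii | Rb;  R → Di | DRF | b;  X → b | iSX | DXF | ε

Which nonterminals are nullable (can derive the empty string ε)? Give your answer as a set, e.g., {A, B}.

Directly nullable (have an ε-rule): {D, X}.
Not nullable: F, R, S — each has a terminal in every rule's right-hand side or depends on a non-nullable symbol.

{D, X}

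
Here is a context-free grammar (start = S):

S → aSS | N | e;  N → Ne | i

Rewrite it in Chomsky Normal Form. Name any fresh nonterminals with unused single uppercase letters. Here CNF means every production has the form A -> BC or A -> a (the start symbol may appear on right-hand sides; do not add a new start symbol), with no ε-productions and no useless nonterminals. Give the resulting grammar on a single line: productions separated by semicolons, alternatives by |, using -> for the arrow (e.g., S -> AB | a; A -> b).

No ε-productions.
After unit-elimination: S -> e | i | Ne | aSS; N -> i | Ne.
TERM: introduce B -> a, A -> e and substitute in every rule of length ≥2.
BIN: S -> BSS becomes S -> BC, C -> SS.

S -> e | i | BC | NA; A -> e; B -> a; C -> SS; N -> i | NA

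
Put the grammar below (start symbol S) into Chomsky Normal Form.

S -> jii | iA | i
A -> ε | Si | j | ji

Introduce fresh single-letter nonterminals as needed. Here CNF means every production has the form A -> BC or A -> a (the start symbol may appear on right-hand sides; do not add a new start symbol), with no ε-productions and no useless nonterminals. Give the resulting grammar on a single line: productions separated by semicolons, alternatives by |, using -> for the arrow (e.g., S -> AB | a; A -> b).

Nullable: {A}; after ε-elimination: S -> i | iA | jii; A -> j | Si | ji.
No unit productions to eliminate.
TERM: introduce B -> i, C -> j and substitute in every rule of length ≥2.
BIN: S -> CBB becomes S -> CD, D -> BB.

S -> i | BA | CD; A -> j | CB | SB; B -> i; C -> j; D -> BB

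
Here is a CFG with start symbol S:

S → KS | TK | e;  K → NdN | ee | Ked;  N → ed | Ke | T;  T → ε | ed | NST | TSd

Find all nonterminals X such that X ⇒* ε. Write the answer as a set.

Directly nullable (have an ε-rule): {T}.
N is nullable via N -> T (every symbol on the right is already known nullable).
Not nullable: K, S — each has a terminal in every rule's right-hand side or depends on a non-nullable symbol.

{N, T}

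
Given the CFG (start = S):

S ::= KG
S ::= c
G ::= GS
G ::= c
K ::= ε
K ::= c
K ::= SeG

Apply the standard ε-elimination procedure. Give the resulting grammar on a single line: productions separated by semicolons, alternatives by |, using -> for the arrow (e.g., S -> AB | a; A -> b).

S -> G | c | KG; G -> c | GS; K -> c | SeG

Nullable set: {K}.
S -> KG: K nullable, giving G | KG.
Drop K -> ε.
Unchanged (no nullable symbols): S -> c; G -> GS; G -> c; K -> SeG; K -> c.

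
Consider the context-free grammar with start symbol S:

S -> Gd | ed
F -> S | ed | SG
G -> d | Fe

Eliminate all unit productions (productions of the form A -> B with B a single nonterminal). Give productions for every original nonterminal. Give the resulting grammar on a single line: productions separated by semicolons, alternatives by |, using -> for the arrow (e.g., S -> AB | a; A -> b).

S -> Gd | ed; F -> Gd | SG | ed; G -> d | Fe

Unit productions: F->S.
Unit pairs (A ⇒* B via units): (F,S).
S: inherits non-unit rules of {S} → Gd | ed.
F: inherits non-unit rules of {F, S} → Gd | SG | ed.
G: inherits non-unit rules of {G} → Fe | d.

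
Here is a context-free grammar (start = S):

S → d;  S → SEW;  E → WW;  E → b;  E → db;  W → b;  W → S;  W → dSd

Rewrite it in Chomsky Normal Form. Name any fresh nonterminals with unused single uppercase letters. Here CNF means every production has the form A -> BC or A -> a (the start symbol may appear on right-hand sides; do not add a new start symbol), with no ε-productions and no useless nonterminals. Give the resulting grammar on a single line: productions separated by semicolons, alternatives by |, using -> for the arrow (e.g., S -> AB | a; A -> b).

S -> d | SC; A -> d; B -> b; C -> EW; D -> SA; E -> b | AB | WW; F -> EW; W -> b | d | AD | SF

No ε-productions.
After unit-elimination: S -> d | SEW; E -> b | WW | db; W -> b | d | SEW | dSd.
TERM: introduce B -> b, A -> d and substitute in every rule of length ≥2.
BIN: S -> SEW becomes S -> SC, C -> EW; W -> ASA becomes W -> AD, D -> SA; W -> SEW becomes W -> SF, F -> EW.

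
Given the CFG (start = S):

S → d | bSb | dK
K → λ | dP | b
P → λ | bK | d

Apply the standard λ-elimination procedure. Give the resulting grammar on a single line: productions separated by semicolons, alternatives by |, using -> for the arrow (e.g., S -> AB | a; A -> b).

Nullable set: {K, P}.
S -> dK: K nullable, giving d | dK.
Drop K -> λ.
K -> dP: P nullable, giving d | dP.
Drop P -> λ.
P -> bK: K nullable, giving b | bK.
Unchanged (no nullable symbols): S -> bSb; S -> d; K -> b; P -> d.

S -> d | dK | bSb; K -> b | d | dP; P -> b | d | bK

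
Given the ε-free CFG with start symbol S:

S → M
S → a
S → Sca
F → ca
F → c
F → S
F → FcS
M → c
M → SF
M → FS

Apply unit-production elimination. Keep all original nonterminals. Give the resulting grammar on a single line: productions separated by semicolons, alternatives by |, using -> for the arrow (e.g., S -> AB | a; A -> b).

Unit productions: F->S, S->M.
Unit pairs (A ⇒* B via units): (F,M), (F,S), (S,M).
S: inherits non-unit rules of {M, S} → FS | SF | Sca | a | c.
F: inherits non-unit rules of {F, M, S} → FS | FcS | SF | Sca | a | c | ca.
M: inherits non-unit rules of {M} → FS | SF | c.

S -> a | c | FS | SF | Sca; F -> a | c | FS | SF | ca | FcS | Sca; M -> c | FS | SF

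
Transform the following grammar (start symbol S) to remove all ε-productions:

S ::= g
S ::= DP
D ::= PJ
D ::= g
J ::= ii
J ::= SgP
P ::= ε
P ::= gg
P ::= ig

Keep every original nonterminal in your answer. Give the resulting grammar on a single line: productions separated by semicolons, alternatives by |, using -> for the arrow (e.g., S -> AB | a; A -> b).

S -> D | g | DP; D -> J | g | PJ; J -> Sg | ii | SgP; P -> gg | ig

Nullable set: {P}.
S -> DP: P nullable, giving D | DP.
D -> PJ: P nullable, giving J | PJ.
J -> SgP: P nullable, giving Sg | SgP.
Drop P -> ε.
Unchanged (no nullable symbols): S -> g; D -> g; J -> ii; P -> gg; P -> ig.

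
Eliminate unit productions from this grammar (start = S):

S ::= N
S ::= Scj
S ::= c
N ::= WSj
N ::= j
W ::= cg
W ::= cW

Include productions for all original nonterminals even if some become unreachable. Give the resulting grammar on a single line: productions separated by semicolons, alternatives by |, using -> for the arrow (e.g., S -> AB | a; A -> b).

Unit productions: S->N.
Unit pairs (A ⇒* B via units): (S,N).
S: inherits non-unit rules of {N, S} → Scj | WSj | c | j.
N: inherits non-unit rules of {N} → WSj | j.
W: inherits non-unit rules of {W} → cW | cg.

S -> c | j | Scj | WSj; N -> j | WSj; W -> cW | cg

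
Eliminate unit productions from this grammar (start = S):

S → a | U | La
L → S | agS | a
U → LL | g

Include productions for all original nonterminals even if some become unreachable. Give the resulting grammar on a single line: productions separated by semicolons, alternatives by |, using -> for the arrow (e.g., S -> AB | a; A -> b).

Unit productions: L->S, S->U.
Unit pairs (A ⇒* B via units): (L,S), (L,U), (S,U).
S: inherits non-unit rules of {S, U} → LL | La | a | g.
L: inherits non-unit rules of {L, S, U} → LL | La | a | agS | g.
U: inherits non-unit rules of {U} → LL | g.

S -> a | g | LL | La; L -> a | g | LL | La | agS; U -> g | LL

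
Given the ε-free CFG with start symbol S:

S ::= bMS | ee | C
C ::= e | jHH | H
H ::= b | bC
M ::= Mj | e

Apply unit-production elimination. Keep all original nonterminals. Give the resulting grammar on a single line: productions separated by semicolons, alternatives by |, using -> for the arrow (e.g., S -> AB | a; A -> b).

S -> b | e | bC | ee | bMS | jHH; C -> b | e | bC | jHH; H -> b | bC; M -> e | Mj

Unit productions: C->H, S->C.
Unit pairs (A ⇒* B via units): (C,H), (S,C), (S,H).
S: inherits non-unit rules of {C, H, S} → b | bC | bMS | e | ee | jHH.
C: inherits non-unit rules of {C, H} → b | bC | e | jHH.
H: inherits non-unit rules of {H} → b | bC.
M: inherits non-unit rules of {M} → Mj | e.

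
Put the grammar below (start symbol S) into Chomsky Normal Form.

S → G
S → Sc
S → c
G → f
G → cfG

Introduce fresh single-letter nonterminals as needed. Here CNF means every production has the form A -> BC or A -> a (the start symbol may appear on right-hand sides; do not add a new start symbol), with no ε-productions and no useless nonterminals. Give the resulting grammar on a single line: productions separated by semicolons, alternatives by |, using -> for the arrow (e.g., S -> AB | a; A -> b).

No ε-productions.
After unit-elimination: S -> c | f | Sc | cfG; G -> f | cfG.
TERM: introduce A -> c, B -> f and substitute in every rule of length ≥2.
BIN: G -> ABG becomes G -> AC, C -> BG; S -> ABG becomes S -> AD, D -> BG.

S -> c | f | AD | SA; A -> c; B -> f; C -> BG; D -> BG; G -> f | AC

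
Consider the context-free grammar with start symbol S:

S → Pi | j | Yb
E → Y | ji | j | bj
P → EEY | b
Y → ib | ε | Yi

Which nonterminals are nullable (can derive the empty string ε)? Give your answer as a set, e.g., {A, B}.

{E, P, Y}

Directly nullable (have an ε-rule): {Y}.
E is nullable via E -> Y (every symbol on the right is already known nullable).
P is nullable via P -> EEY (every symbol on the right is already known nullable).
Not nullable: S — each has a terminal in every rule's right-hand side or depends on a non-nullable symbol.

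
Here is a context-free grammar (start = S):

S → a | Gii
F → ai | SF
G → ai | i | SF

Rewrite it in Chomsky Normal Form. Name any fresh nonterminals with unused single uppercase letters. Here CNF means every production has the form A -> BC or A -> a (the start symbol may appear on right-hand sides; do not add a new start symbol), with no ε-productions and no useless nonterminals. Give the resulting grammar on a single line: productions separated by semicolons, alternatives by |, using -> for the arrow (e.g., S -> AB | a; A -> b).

S -> a | GC; A -> a; B -> i; C -> BB; F -> AB | SF; G -> i | AB | SF

No ε-productions.
No unit productions to eliminate.
TERM: introduce A -> a, B -> i and substitute in every rule of length ≥2.
BIN: S -> GBB becomes S -> GC, C -> BB.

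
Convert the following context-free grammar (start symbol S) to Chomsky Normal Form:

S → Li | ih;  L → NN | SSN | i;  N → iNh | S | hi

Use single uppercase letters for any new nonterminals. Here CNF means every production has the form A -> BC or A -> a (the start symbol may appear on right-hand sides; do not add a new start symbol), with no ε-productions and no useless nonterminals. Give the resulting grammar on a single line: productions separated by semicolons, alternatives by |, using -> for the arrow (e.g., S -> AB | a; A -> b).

No ε-productions.
After unit-elimination: S -> Li | ih; L -> i | NN | SSN; N -> Li | hi | ih | iNh.
TERM: introduce B -> h, A -> i and substitute in every rule of length ≥2.
BIN: L -> SSN becomes L -> SC, C -> SN; N -> ANB becomes N -> AD, D -> NB.

S -> AB | LA; A -> i; B -> h; C -> SN; D -> NB; L -> i | NN | SC; N -> AB | AD | BA | LA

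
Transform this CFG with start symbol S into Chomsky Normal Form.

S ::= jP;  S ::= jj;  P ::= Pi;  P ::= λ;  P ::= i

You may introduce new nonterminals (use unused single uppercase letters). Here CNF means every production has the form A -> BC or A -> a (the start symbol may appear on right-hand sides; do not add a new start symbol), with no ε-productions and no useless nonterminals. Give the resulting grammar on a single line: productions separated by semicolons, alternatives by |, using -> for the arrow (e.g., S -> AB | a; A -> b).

S -> j | BB | BP; A -> i; B -> j; P -> i | PA

Nullable: {P}; after ε-elimination: S -> j | jP | jj; P -> i | Pi.
No unit productions to eliminate.
TERM: introduce A -> i, B -> j and substitute in every rule of length ≥2.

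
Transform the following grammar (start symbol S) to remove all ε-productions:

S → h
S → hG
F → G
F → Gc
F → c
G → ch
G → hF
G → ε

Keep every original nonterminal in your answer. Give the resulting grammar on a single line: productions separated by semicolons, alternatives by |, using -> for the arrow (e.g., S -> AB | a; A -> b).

S -> h | hG; F -> G | c | Gc; G -> h | ch | hF

Nullable set: {F, G}.
S -> hG: G nullable, giving h | hG.
F -> G: G nullable, giving G.
F -> Gc: G nullable, giving Gc | c.
Drop G -> ε.
G -> hF: F nullable, giving h | hF.
Unchanged (no nullable symbols): S -> h; F -> c; G -> ch.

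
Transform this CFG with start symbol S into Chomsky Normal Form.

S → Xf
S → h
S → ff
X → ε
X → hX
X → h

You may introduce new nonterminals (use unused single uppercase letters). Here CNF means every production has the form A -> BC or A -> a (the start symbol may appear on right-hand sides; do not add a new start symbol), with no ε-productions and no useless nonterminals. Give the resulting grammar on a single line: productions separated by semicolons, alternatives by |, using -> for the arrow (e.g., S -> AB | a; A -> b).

S -> f | h | AA | XA; A -> f; B -> h; X -> h | BX

Nullable: {X}; after ε-elimination: S -> f | h | Xf | ff; X -> h | hX.
No unit productions to eliminate.
TERM: introduce A -> f, B -> h and substitute in every rule of length ≥2.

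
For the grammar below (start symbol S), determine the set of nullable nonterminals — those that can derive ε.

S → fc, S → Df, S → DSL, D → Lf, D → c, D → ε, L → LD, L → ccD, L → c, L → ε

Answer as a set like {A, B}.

{D, L}

Directly nullable (have an ε-rule): {D, L}.
Not nullable: S — each has a terminal in every rule's right-hand side or depends on a non-nullable symbol.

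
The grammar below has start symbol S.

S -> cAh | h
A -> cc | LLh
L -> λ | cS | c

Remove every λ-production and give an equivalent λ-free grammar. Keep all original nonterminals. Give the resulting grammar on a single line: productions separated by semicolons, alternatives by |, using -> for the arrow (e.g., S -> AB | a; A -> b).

S -> h | cAh; A -> h | Lh | cc | LLh; L -> c | cS

Nullable set: {L}.
A -> LLh: L, L nullable, giving LLh | Lh | h.
Drop L -> λ.
Unchanged (no nullable symbols): S -> cAh; S -> h; A -> cc; L -> c; L -> cS.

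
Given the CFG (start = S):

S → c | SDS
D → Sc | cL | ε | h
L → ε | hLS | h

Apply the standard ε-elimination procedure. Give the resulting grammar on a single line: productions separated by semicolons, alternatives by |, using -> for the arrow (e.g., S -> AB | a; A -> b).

Nullable set: {D, L}.
S -> SDS: D nullable, giving SDS | SS.
Drop D -> ε.
D -> cL: L nullable, giving c | cL.
Drop L -> ε.
L -> hLS: L nullable, giving hLS | hS.
Unchanged (no nullable symbols): S -> c; D -> Sc; D -> h; L -> h.

S -> c | SS | SDS; D -> c | h | Sc | cL; L -> h | hS | hLS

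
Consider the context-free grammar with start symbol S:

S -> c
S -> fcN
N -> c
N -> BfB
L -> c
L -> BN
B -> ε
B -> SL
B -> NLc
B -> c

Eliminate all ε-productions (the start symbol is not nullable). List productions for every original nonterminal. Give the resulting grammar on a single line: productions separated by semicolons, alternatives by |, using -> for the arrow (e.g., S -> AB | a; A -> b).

S -> c | fcN; B -> c | SL | NLc; L -> N | c | BN; N -> c | f | Bf | fB | BfB

Nullable set: {B}.
Drop B -> ε.
L -> BN: B nullable, giving BN | N.
N -> BfB: B, B nullable, giving Bf | BfB | f | fB.
Unchanged (no nullable symbols): S -> c; S -> fcN; B -> NLc; B -> SL; B -> c; L -> c; N -> c.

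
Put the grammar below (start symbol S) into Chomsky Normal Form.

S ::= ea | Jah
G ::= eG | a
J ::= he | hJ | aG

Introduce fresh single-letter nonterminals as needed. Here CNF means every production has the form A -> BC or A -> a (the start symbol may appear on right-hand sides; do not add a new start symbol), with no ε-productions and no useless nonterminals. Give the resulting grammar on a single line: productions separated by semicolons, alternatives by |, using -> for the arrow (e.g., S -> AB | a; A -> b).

No ε-productions.
No unit productions to eliminate.
TERM: introduce B -> a, A -> e, C -> h and substitute in every rule of length ≥2.
BIN: S -> JBC becomes S -> JD, D -> BC.

S -> AB | JD; A -> e; B -> a; C -> h; D -> BC; G -> a | AG; J -> BG | CA | CJ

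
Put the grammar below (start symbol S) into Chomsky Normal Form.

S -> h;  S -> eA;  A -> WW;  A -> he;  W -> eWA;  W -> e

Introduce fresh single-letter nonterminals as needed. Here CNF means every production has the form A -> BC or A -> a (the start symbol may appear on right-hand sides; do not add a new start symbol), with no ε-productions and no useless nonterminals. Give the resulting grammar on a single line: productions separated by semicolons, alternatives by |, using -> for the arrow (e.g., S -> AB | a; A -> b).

No ε-productions.
No unit productions to eliminate.
TERM: introduce C -> e, B -> h and substitute in every rule of length ≥2.
BIN: W -> CWA becomes W -> CD, D -> WA.

S -> h | CA; A -> BC | WW; B -> h; C -> e; D -> WA; W -> e | CD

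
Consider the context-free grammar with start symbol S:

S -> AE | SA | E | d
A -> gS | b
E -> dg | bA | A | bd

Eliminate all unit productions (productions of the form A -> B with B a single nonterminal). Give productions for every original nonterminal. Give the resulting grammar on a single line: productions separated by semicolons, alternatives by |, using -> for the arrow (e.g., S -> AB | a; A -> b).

Unit productions: E->A, S->E.
Unit pairs (A ⇒* B via units): (E,A), (S,A), (S,E).
S: inherits non-unit rules of {A, E, S} → AE | SA | b | bA | bd | d | dg | gS.
A: inherits non-unit rules of {A} → b | gS.
E: inherits non-unit rules of {A, E} → b | bA | bd | dg | gS.

S -> b | d | AE | SA | bA | bd | dg | gS; A -> b | gS; E -> b | bA | bd | dg | gS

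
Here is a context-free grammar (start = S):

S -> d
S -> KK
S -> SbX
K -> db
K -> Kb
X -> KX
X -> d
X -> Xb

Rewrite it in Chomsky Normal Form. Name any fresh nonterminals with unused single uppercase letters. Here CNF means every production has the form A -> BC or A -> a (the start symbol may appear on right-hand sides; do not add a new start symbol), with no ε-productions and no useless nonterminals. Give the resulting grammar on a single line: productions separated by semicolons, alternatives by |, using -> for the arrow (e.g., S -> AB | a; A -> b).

No ε-productions.
No unit productions to eliminate.
TERM: introduce A -> b, B -> d and substitute in every rule of length ≥2.
BIN: S -> SAX becomes S -> SC, C -> AX.

S -> d | KK | SC; A -> b; B -> d; C -> AX; K -> BA | KA; X -> d | KX | XA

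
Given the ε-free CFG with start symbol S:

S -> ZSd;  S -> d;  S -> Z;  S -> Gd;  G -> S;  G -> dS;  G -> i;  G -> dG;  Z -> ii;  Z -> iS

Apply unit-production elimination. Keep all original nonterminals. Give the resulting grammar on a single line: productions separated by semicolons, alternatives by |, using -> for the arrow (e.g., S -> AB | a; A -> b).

Unit productions: G->S, S->Z.
Unit pairs (A ⇒* B via units): (G,S), (G,Z), (S,Z).
S: inherits non-unit rules of {S, Z} → Gd | ZSd | d | iS | ii.
G: inherits non-unit rules of {G, S, Z} → Gd | ZSd | d | dG | dS | i | iS | ii.
Z: inherits non-unit rules of {Z} → iS | ii.

S -> d | Gd | iS | ii | ZSd; G -> d | i | Gd | dG | dS | iS | ii | ZSd; Z -> iS | ii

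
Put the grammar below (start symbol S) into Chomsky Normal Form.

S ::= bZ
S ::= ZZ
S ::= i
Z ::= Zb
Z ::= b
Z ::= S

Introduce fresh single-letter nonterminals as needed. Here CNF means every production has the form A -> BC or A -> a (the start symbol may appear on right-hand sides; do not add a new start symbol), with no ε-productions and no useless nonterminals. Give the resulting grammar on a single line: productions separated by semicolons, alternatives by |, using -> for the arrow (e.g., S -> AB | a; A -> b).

No ε-productions.
After unit-elimination: S -> i | ZZ | bZ; Z -> b | i | ZZ | Zb | bZ.
TERM: introduce A -> b and substitute in every rule of length ≥2.

S -> i | AZ | ZZ; A -> b; Z -> b | i | AZ | ZA | ZZ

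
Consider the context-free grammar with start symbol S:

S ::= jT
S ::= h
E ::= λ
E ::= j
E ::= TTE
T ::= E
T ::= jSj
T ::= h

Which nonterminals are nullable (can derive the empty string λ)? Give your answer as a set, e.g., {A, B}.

Directly nullable (have an ε-rule): {E}.
T is nullable via T -> E (every symbol on the right is already known nullable).
Not nullable: S — each has a terminal in every rule's right-hand side or depends on a non-nullable symbol.

{E, T}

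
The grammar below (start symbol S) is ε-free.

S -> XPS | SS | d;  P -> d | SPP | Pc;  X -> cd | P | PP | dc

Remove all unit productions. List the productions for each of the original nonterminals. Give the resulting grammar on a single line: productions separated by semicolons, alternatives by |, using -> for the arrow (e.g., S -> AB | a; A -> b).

Unit productions: X->P.
Unit pairs (A ⇒* B via units): (X,P).
S: inherits non-unit rules of {S} → SS | XPS | d.
P: inherits non-unit rules of {P} → Pc | SPP | d.
X: inherits non-unit rules of {P, X} → PP | Pc | SPP | cd | d | dc.

S -> d | SS | XPS; P -> d | Pc | SPP; X -> d | PP | Pc | cd | dc | SPP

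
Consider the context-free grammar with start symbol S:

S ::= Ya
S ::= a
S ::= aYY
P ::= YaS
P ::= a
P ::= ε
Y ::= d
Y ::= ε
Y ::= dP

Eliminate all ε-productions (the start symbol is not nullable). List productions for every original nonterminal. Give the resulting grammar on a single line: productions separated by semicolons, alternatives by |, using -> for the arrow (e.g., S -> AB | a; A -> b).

Nullable set: {P, Y}.
S -> Ya: Y nullable, giving Ya | a.
S -> aYY: Y, Y nullable, giving a | aY | aYY.
Drop P -> ε.
P -> YaS: Y nullable, giving YaS | aS.
Drop Y -> ε.
Y -> dP: P nullable, giving d | dP.
Unchanged (no nullable symbols): S -> a; P -> a; Y -> d.

S -> a | Ya | aY | aYY; P -> a | aS | YaS; Y -> d | dP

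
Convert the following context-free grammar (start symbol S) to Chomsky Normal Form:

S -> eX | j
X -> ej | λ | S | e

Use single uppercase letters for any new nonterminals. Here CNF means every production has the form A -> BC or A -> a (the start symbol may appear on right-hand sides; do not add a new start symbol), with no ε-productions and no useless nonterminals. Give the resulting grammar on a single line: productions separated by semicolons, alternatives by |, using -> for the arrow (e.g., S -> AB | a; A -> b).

S -> e | j | AX; A -> e; B -> j; X -> e | j | AB | AX

Nullable: {X}; after ε-elimination: S -> e | j | eX; X -> S | e | ej.
After unit-elimination: S -> e | j | eX; X -> e | j | eX | ej.
TERM: introduce A -> e, B -> j and substitute in every rule of length ≥2.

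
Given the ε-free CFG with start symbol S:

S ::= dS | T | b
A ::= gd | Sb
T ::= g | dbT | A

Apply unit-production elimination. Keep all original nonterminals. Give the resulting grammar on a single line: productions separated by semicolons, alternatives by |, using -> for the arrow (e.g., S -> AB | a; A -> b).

Unit productions: S->T, T->A.
Unit pairs (A ⇒* B via units): (S,A), (S,T), (T,A).
S: inherits non-unit rules of {A, S, T} → Sb | b | dS | dbT | g | gd.
A: inherits non-unit rules of {A} → Sb | gd.
T: inherits non-unit rules of {A, T} → Sb | dbT | g | gd.

S -> b | g | Sb | dS | gd | dbT; A -> Sb | gd; T -> g | Sb | gd | dbT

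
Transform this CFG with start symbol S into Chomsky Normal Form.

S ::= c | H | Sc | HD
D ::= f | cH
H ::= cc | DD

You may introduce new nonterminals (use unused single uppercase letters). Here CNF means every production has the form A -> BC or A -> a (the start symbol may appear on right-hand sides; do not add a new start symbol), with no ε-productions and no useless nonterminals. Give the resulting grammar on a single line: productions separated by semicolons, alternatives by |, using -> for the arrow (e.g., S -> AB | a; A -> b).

No ε-productions.
After unit-elimination: S -> c | DD | HD | Sc | cc; D -> f | cH; H -> DD | cc.
TERM: introduce A -> c and substitute in every rule of length ≥2.

S -> c | AA | DD | HD | SA; A -> c; D -> f | AH; H -> AA | DD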